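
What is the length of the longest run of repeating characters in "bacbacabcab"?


Input: "bacbacabcab"
Scanning for longest run:
  Position 1 ('a'): new char, reset run to 1
  Position 2 ('c'): new char, reset run to 1
  Position 3 ('b'): new char, reset run to 1
  Position 4 ('a'): new char, reset run to 1
  Position 5 ('c'): new char, reset run to 1
  Position 6 ('a'): new char, reset run to 1
  Position 7 ('b'): new char, reset run to 1
  Position 8 ('c'): new char, reset run to 1
  Position 9 ('a'): new char, reset run to 1
  Position 10 ('b'): new char, reset run to 1
Longest run: 'b' with length 1

1


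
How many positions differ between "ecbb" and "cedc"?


Comparing "ecbb" and "cedc" position by position:
  Position 0: 'e' vs 'c' => DIFFER
  Position 1: 'c' vs 'e' => DIFFER
  Position 2: 'b' vs 'd' => DIFFER
  Position 3: 'b' vs 'c' => DIFFER
Positions that differ: 4

4


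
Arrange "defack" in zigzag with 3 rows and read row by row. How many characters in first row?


Zigzag "defack" into 3 rows:
Placing characters:
  'd' => row 0
  'e' => row 1
  'f' => row 2
  'a' => row 1
  'c' => row 0
  'k' => row 1
Rows:
  Row 0: "dc"
  Row 1: "eak"
  Row 2: "f"
First row length: 2

2


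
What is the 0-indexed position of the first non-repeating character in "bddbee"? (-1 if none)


Input: bddbee
Character frequencies:
  'b': 2
  'd': 2
  'e': 2
Scanning left to right for freq == 1:
  Position 0 ('b'): freq=2, skip
  Position 1 ('d'): freq=2, skip
  Position 2 ('d'): freq=2, skip
  Position 3 ('b'): freq=2, skip
  Position 4 ('e'): freq=2, skip
  Position 5 ('e'): freq=2, skip
  No unique character found => answer = -1

-1


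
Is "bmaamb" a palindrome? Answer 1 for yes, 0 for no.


Input: bmaamb
Reversed: bmaamb
  Compare pos 0 ('b') with pos 5 ('b'): match
  Compare pos 1 ('m') with pos 4 ('m'): match
  Compare pos 2 ('a') with pos 3 ('a'): match
Result: palindrome

1


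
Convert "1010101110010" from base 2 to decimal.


Input: "1010101110010" in base 2
Positional expansion:
  Digit '1' (value 1) x 2^12 = 4096
  Digit '0' (value 0) x 2^11 = 0
  Digit '1' (value 1) x 2^10 = 1024
  Digit '0' (value 0) x 2^9 = 0
  Digit '1' (value 1) x 2^8 = 256
  Digit '0' (value 0) x 2^7 = 0
  Digit '1' (value 1) x 2^6 = 64
  Digit '1' (value 1) x 2^5 = 32
  Digit '1' (value 1) x 2^4 = 16
  Digit '0' (value 0) x 2^3 = 0
  Digit '0' (value 0) x 2^2 = 0
  Digit '1' (value 1) x 2^1 = 2
  Digit '0' (value 0) x 2^0 = 0
Sum = 5490

5490


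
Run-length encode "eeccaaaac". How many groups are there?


Input: eeccaaaac
Scanning for consecutive runs:
  Group 1: 'e' x 2 (positions 0-1)
  Group 2: 'c' x 2 (positions 2-3)
  Group 3: 'a' x 4 (positions 4-7)
  Group 4: 'c' x 1 (positions 8-8)
Total groups: 4

4


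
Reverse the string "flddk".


Input: flddk
Reading characters right to left:
  Position 4: 'k'
  Position 3: 'd'
  Position 2: 'd'
  Position 1: 'l'
  Position 0: 'f'
Reversed: kddlf

kddlf


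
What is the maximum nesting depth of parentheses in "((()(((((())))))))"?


Input: "((()(((((())))))))"
Tracking depth:
  Position 0 '(': depth becomes 1
  Position 1 '(': depth becomes 2
  Position 2 '(': depth becomes 3
  Position 3 ')': depth becomes 2
  Position 4 '(': depth becomes 3
  Position 5 '(': depth becomes 4
  Position 6 '(': depth becomes 5
  Position 7 '(': depth becomes 6
  Position 8 '(': depth becomes 7
  Position 9 '(': depth becomes 8
  Position 10 ')': depth becomes 7
  Position 11 ')': depth becomes 6
  Position 12 ')': depth becomes 5
  Position 13 ')': depth becomes 4
  Position 14 ')': depth becomes 3
  Position 15 ')': depth becomes 2
  Position 16 ')': depth becomes 1
  Position 17 ')': depth becomes 0
Maximum depth reached: 8

8


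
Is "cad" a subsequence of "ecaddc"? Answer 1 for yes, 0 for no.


Check if "cad" is a subsequence of "ecaddc"
Greedy scan:
  Position 0 ('e'): no match needed
  Position 1 ('c'): matches sub[0] = 'c'
  Position 2 ('a'): matches sub[1] = 'a'
  Position 3 ('d'): matches sub[2] = 'd'
  Position 4 ('d'): no match needed
  Position 5 ('c'): no match needed
All 3 characters matched => is a subsequence

1


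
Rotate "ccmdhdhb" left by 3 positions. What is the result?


Input: "ccmdhdhb", rotate left by 3
First 3 characters: "ccm"
Remaining characters: "dhdhb"
Concatenate remaining + first: "dhdhb" + "ccm" = "dhdhbccm"

dhdhbccm


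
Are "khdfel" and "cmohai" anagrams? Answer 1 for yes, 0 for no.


Strings: "khdfel", "cmohai"
Sorted first:  defhkl
Sorted second: achimo
Differ at position 0: 'd' vs 'a' => not anagrams

0


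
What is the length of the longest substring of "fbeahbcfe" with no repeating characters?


Input: "fbeahbcfe"
Sliding window (track last position of each char):
  Position 0 ('f'): window [0,0] length 1 -- new best
  Position 1 ('b'): window [0,1] length 2 -- new best
  Position 2 ('e'): window [0,2] length 3 -- new best
  Position 3 ('a'): window [0,3] length 4 -- new best
  Position 4 ('h'): window [0,4] length 5 -- new best
  Position 5 ('b'): repeat (last at 1), move window start to 2
  Position 5 ('b'): window [2,5] length 4
  Position 6 ('c'): window [2,6] length 5
  Position 7 ('f'): window [2,7] length 6 -- new best
  Position 8 ('e'): repeat (last at 2), move window start to 3
  Position 8 ('e'): window [3,8] length 6
Longest substring with no repeats: "eahbcf" with length 6

6


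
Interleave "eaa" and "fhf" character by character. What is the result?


Interleaving "eaa" and "fhf":
  Position 0: 'e' from first, 'f' from second => "ef"
  Position 1: 'a' from first, 'h' from second => "ah"
  Position 2: 'a' from first, 'f' from second => "af"
Result: efahaf

efahaf


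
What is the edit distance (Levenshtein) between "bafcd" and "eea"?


Computing edit distance: "bafcd" -> "eea"
DP table:
           e    e    a
      0    1    2    3
  b   1    1    2    3
  a   2    2    2    2
  f   3    3    3    3
  c   4    4    4    4
  d   5    5    5    5
Edit distance = dp[5][3] = 5

5


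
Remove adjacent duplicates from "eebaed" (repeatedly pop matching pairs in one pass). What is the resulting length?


Input: eebaed
Stack-based adjacent duplicate removal:
  Read 'e': push. Stack: e
  Read 'e': matches stack top 'e' => pop. Stack: (empty)
  Read 'b': push. Stack: b
  Read 'a': push. Stack: ba
  Read 'e': push. Stack: bae
  Read 'd': push. Stack: baed
Final stack: "baed" (length 4)

4


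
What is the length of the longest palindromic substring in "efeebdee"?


Input: "efeebdee"
Checking substrings for palindromes:
  [0:3] "efe" (len 3) => palindrome
  [2:4] "ee" (len 2) => palindrome
  [6:8] "ee" (len 2) => palindrome
Longest palindromic substring: "efe" with length 3

3


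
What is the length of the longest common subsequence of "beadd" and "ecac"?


LCS of "beadd" and "ecac"
DP table:
           e    c    a    c
      0    0    0    0    0
  b   0    0    0    0    0
  e   0    1    1    1    1
  a   0    1    1    2    2
  d   0    1    1    2    2
  d   0    1    1    2    2
LCS length = dp[5][4] = 2

2


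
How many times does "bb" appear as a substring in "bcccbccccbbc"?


Searching for "bb" in "bcccbccccbbc"
Scanning each position:
  Position 0: "bc" => no
  Position 1: "cc" => no
  Position 2: "cc" => no
  Position 3: "cb" => no
  Position 4: "bc" => no
  Position 5: "cc" => no
  Position 6: "cc" => no
  Position 7: "cc" => no
  Position 8: "cb" => no
  Position 9: "bb" => MATCH
  Position 10: "bc" => no
Total occurrences: 1

1


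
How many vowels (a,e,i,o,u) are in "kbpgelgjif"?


Input: kbpgelgjif
Checking each character:
  'k' at position 0: consonant
  'b' at position 1: consonant
  'p' at position 2: consonant
  'g' at position 3: consonant
  'e' at position 4: vowel (running total: 1)
  'l' at position 5: consonant
  'g' at position 6: consonant
  'j' at position 7: consonant
  'i' at position 8: vowel (running total: 2)
  'f' at position 9: consonant
Total vowels: 2

2


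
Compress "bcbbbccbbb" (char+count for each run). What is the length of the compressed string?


Input: bcbbbccbbb
Runs:
  'b' x 1 => "b1"
  'c' x 1 => "c1"
  'b' x 3 => "b3"
  'c' x 2 => "c2"
  'b' x 3 => "b3"
Compressed: "b1c1b3c2b3"
Compressed length: 10

10


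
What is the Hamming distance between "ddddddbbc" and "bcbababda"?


Comparing "ddddddbbc" and "bcbababda" position by position:
  Position 0: 'd' vs 'b' => differ
  Position 1: 'd' vs 'c' => differ
  Position 2: 'd' vs 'b' => differ
  Position 3: 'd' vs 'a' => differ
  Position 4: 'd' vs 'b' => differ
  Position 5: 'd' vs 'a' => differ
  Position 6: 'b' vs 'b' => same
  Position 7: 'b' vs 'd' => differ
  Position 8: 'c' vs 'a' => differ
Total differences (Hamming distance): 8

8


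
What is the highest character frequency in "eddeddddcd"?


Input: eddeddddcd
Character counts:
  'c': 1
  'd': 7
  'e': 2
Maximum frequency: 7

7


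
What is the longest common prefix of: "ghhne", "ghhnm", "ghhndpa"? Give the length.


Words: ghhne, ghhnm, ghhndpa
  Position 0: all 'g' => match
  Position 1: all 'h' => match
  Position 2: all 'h' => match
  Position 3: all 'n' => match
  Position 4: ('e', 'm', 'd') => mismatch, stop
LCP = "ghhn" (length 4)

4


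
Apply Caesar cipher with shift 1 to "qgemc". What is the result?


Caesar cipher: shift "qgemc" by 1
  'q' (pos 16) + 1 = pos 17 = 'r'
  'g' (pos 6) + 1 = pos 7 = 'h'
  'e' (pos 4) + 1 = pos 5 = 'f'
  'm' (pos 12) + 1 = pos 13 = 'n'
  'c' (pos 2) + 1 = pos 3 = 'd'
Result: rhfnd

rhfnd


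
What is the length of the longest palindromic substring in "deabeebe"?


Input: "deabeebe"
Checking substrings for palindromes:
  [3:7] "beeb" (len 4) => palindrome
  [5:8] "ebe" (len 3) => palindrome
  [4:6] "ee" (len 2) => palindrome
Longest palindromic substring: "beeb" with length 4

4


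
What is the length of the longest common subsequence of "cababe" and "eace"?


LCS of "cababe" and "eace"
DP table:
           e    a    c    e
      0    0    0    0    0
  c   0    0    0    1    1
  a   0    0    1    1    1
  b   0    0    1    1    1
  a   0    0    1    1    1
  b   0    0    1    1    1
  e   0    1    1    1    2
LCS length = dp[6][4] = 2

2


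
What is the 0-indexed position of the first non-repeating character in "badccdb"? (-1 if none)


Input: badccdb
Character frequencies:
  'a': 1
  'b': 2
  'c': 2
  'd': 2
Scanning left to right for freq == 1:
  Position 0 ('b'): freq=2, skip
  Position 1 ('a'): unique! => answer = 1

1


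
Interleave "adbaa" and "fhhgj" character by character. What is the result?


Interleaving "adbaa" and "fhhgj":
  Position 0: 'a' from first, 'f' from second => "af"
  Position 1: 'd' from first, 'h' from second => "dh"
  Position 2: 'b' from first, 'h' from second => "bh"
  Position 3: 'a' from first, 'g' from second => "ag"
  Position 4: 'a' from first, 'j' from second => "aj"
Result: afdhbhagaj

afdhbhagaj


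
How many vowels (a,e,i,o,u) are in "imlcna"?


Input: imlcna
Checking each character:
  'i' at position 0: vowel (running total: 1)
  'm' at position 1: consonant
  'l' at position 2: consonant
  'c' at position 3: consonant
  'n' at position 4: consonant
  'a' at position 5: vowel (running total: 2)
Total vowels: 2

2


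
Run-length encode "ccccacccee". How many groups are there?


Input: ccccacccee
Scanning for consecutive runs:
  Group 1: 'c' x 4 (positions 0-3)
  Group 2: 'a' x 1 (positions 4-4)
  Group 3: 'c' x 3 (positions 5-7)
  Group 4: 'e' x 2 (positions 8-9)
Total groups: 4

4


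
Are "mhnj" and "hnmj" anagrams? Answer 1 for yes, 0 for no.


Strings: "mhnj", "hnmj"
Sorted first:  hjmn
Sorted second: hjmn
Sorted forms match => anagrams

1


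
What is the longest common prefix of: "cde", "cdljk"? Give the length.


Words: cde, cdljk
  Position 0: all 'c' => match
  Position 1: all 'd' => match
  Position 2: ('e', 'l') => mismatch, stop
LCP = "cd" (length 2)

2


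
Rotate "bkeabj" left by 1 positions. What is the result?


Input: "bkeabj", rotate left by 1
First 1 characters: "b"
Remaining characters: "keabj"
Concatenate remaining + first: "keabj" + "b" = "keabjb"

keabjb


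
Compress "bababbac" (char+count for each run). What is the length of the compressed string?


Input: bababbac
Runs:
  'b' x 1 => "b1"
  'a' x 1 => "a1"
  'b' x 1 => "b1"
  'a' x 1 => "a1"
  'b' x 2 => "b2"
  'a' x 1 => "a1"
  'c' x 1 => "c1"
Compressed: "b1a1b1a1b2a1c1"
Compressed length: 14

14


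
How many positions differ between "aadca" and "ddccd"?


Comparing "aadca" and "ddccd" position by position:
  Position 0: 'a' vs 'd' => DIFFER
  Position 1: 'a' vs 'd' => DIFFER
  Position 2: 'd' vs 'c' => DIFFER
  Position 3: 'c' vs 'c' => same
  Position 4: 'a' vs 'd' => DIFFER
Positions that differ: 4

4


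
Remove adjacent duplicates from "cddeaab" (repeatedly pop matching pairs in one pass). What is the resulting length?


Input: cddeaab
Stack-based adjacent duplicate removal:
  Read 'c': push. Stack: c
  Read 'd': push. Stack: cd
  Read 'd': matches stack top 'd' => pop. Stack: c
  Read 'e': push. Stack: ce
  Read 'a': push. Stack: cea
  Read 'a': matches stack top 'a' => pop. Stack: ce
  Read 'b': push. Stack: ceb
Final stack: "ceb" (length 3)

3


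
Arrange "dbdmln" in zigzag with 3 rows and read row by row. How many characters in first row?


Zigzag "dbdmln" into 3 rows:
Placing characters:
  'd' => row 0
  'b' => row 1
  'd' => row 2
  'm' => row 1
  'l' => row 0
  'n' => row 1
Rows:
  Row 0: "dl"
  Row 1: "bmn"
  Row 2: "d"
First row length: 2

2


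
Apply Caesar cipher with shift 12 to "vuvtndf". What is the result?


Caesar cipher: shift "vuvtndf" by 12
  'v' (pos 21) + 12 = pos 7 = 'h'
  'u' (pos 20) + 12 = pos 6 = 'g'
  'v' (pos 21) + 12 = pos 7 = 'h'
  't' (pos 19) + 12 = pos 5 = 'f'
  'n' (pos 13) + 12 = pos 25 = 'z'
  'd' (pos 3) + 12 = pos 15 = 'p'
  'f' (pos 5) + 12 = pos 17 = 'r'
Result: hghfzpr

hghfzpr


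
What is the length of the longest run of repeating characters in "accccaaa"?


Input: "accccaaa"
Scanning for longest run:
  Position 1 ('c'): new char, reset run to 1
  Position 2 ('c'): continues run of 'c', length=2
  Position 3 ('c'): continues run of 'c', length=3
  Position 4 ('c'): continues run of 'c', length=4
  Position 5 ('a'): new char, reset run to 1
  Position 6 ('a'): continues run of 'a', length=2
  Position 7 ('a'): continues run of 'a', length=3
Longest run: 'c' with length 4

4


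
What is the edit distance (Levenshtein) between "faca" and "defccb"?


Computing edit distance: "faca" -> "defccb"
DP table:
           d    e    f    c    c    b
      0    1    2    3    4    5    6
  f   1    1    2    2    3    4    5
  a   2    2    2    3    3    4    5
  c   3    3    3    3    3    3    4
  a   4    4    4    4    4    4    4
Edit distance = dp[4][6] = 4

4


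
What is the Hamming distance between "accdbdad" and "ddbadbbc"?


Comparing "accdbdad" and "ddbadbbc" position by position:
  Position 0: 'a' vs 'd' => differ
  Position 1: 'c' vs 'd' => differ
  Position 2: 'c' vs 'b' => differ
  Position 3: 'd' vs 'a' => differ
  Position 4: 'b' vs 'd' => differ
  Position 5: 'd' vs 'b' => differ
  Position 6: 'a' vs 'b' => differ
  Position 7: 'd' vs 'c' => differ
Total differences (Hamming distance): 8

8


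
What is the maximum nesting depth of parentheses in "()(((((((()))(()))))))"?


Input: "()(((((((()))(()))))))"
Tracking depth:
  Position 0 '(': depth becomes 1
  Position 1 ')': depth becomes 0
  Position 2 '(': depth becomes 1
  Position 3 '(': depth becomes 2
  Position 4 '(': depth becomes 3
  Position 5 '(': depth becomes 4
  Position 6 '(': depth becomes 5
  Position 7 '(': depth becomes 6
  Position 8 '(': depth becomes 7
  Position 9 '(': depth becomes 8
  Position 10 ')': depth becomes 7
  Position 11 ')': depth becomes 6
  Position 12 ')': depth becomes 5
  Position 13 '(': depth becomes 6
  Position 14 '(': depth becomes 7
  Position 15 ')': depth becomes 6
  Position 16 ')': depth becomes 5
  Position 17 ')': depth becomes 4
  Position 18 ')': depth becomes 3
  Position 19 ')': depth becomes 2
  Position 20 ')': depth becomes 1
  Position 21 ')': depth becomes 0
Maximum depth reached: 8

8


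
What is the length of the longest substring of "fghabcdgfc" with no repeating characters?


Input: "fghabcdgfc"
Sliding window (track last position of each char):
  Position 0 ('f'): window [0,0] length 1 -- new best
  Position 1 ('g'): window [0,1] length 2 -- new best
  Position 2 ('h'): window [0,2] length 3 -- new best
  Position 3 ('a'): window [0,3] length 4 -- new best
  Position 4 ('b'): window [0,4] length 5 -- new best
  Position 5 ('c'): window [0,5] length 6 -- new best
  Position 6 ('d'): window [0,6] length 7 -- new best
  Position 7 ('g'): repeat (last at 1), move window start to 2
  Position 7 ('g'): window [2,7] length 6
  Position 8 ('f'): window [2,8] length 7
  Position 9 ('c'): repeat (last at 5), move window start to 6
  Position 9 ('c'): window [6,9] length 4
Longest substring with no repeats: "fghabcd" with length 7

7


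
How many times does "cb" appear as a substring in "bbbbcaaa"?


Searching for "cb" in "bbbbcaaa"
Scanning each position:
  Position 0: "bb" => no
  Position 1: "bb" => no
  Position 2: "bb" => no
  Position 3: "bc" => no
  Position 4: "ca" => no
  Position 5: "aa" => no
  Position 6: "aa" => no
Total occurrences: 0

0


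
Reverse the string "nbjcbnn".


Input: nbjcbnn
Reading characters right to left:
  Position 6: 'n'
  Position 5: 'n'
  Position 4: 'b'
  Position 3: 'c'
  Position 2: 'j'
  Position 1: 'b'
  Position 0: 'n'
Reversed: nnbcjbn

nnbcjbn


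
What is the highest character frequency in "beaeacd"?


Input: beaeacd
Character counts:
  'a': 2
  'b': 1
  'c': 1
  'd': 1
  'e': 2
Maximum frequency: 2

2


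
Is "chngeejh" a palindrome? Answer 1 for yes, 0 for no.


Input: chngeejh
Reversed: hjeegnhc
  Compare pos 0 ('c') with pos 7 ('h'): MISMATCH
  Compare pos 1 ('h') with pos 6 ('j'): MISMATCH
  Compare pos 2 ('n') with pos 5 ('e'): MISMATCH
  Compare pos 3 ('g') with pos 4 ('e'): MISMATCH
Result: not a palindrome

0


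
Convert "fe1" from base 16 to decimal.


Input: "fe1" in base 16
Positional expansion:
  Digit 'f' (value 15) x 16^2 = 3840
  Digit 'e' (value 14) x 16^1 = 224
  Digit '1' (value 1) x 16^0 = 1
Sum = 4065

4065


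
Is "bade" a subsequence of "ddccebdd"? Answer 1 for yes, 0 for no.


Check if "bade" is a subsequence of "ddccebdd"
Greedy scan:
  Position 0 ('d'): no match needed
  Position 1 ('d'): no match needed
  Position 2 ('c'): no match needed
  Position 3 ('c'): no match needed
  Position 4 ('e'): no match needed
  Position 5 ('b'): matches sub[0] = 'b'
  Position 6 ('d'): no match needed
  Position 7 ('d'): no match needed
Only matched 1/4 characters => not a subsequence

0


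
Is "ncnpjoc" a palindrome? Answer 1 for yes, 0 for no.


Input: ncnpjoc
Reversed: cojpncn
  Compare pos 0 ('n') with pos 6 ('c'): MISMATCH
  Compare pos 1 ('c') with pos 5 ('o'): MISMATCH
  Compare pos 2 ('n') with pos 4 ('j'): MISMATCH
Result: not a palindrome

0


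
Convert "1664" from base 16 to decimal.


Input: "1664" in base 16
Positional expansion:
  Digit '1' (value 1) x 16^3 = 4096
  Digit '6' (value 6) x 16^2 = 1536
  Digit '6' (value 6) x 16^1 = 96
  Digit '4' (value 4) x 16^0 = 4
Sum = 5732

5732


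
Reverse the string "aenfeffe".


Input: aenfeffe
Reading characters right to left:
  Position 7: 'e'
  Position 6: 'f'
  Position 5: 'f'
  Position 4: 'e'
  Position 3: 'f'
  Position 2: 'n'
  Position 1: 'e'
  Position 0: 'a'
Reversed: effefnea

effefnea


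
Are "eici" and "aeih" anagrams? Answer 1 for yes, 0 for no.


Strings: "eici", "aeih"
Sorted first:  ceii
Sorted second: aehi
Differ at position 0: 'c' vs 'a' => not anagrams

0


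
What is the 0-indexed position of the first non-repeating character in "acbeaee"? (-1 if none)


Input: acbeaee
Character frequencies:
  'a': 2
  'b': 1
  'c': 1
  'e': 3
Scanning left to right for freq == 1:
  Position 0 ('a'): freq=2, skip
  Position 1 ('c'): unique! => answer = 1

1


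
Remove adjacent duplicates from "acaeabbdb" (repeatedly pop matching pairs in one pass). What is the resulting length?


Input: acaeabbdb
Stack-based adjacent duplicate removal:
  Read 'a': push. Stack: a
  Read 'c': push. Stack: ac
  Read 'a': push. Stack: aca
  Read 'e': push. Stack: acae
  Read 'a': push. Stack: acaea
  Read 'b': push. Stack: acaeab
  Read 'b': matches stack top 'b' => pop. Stack: acaea
  Read 'd': push. Stack: acaead
  Read 'b': push. Stack: acaeadb
Final stack: "acaeadb" (length 7)

7


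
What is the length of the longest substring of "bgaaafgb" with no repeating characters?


Input: "bgaaafgb"
Sliding window (track last position of each char):
  Position 0 ('b'): window [0,0] length 1 -- new best
  Position 1 ('g'): window [0,1] length 2 -- new best
  Position 2 ('a'): window [0,2] length 3 -- new best
  Position 3 ('a'): repeat (last at 2), move window start to 3
  Position 3 ('a'): window [3,3] length 1
  Position 4 ('a'): repeat (last at 3), move window start to 4
  Position 4 ('a'): window [4,4] length 1
  Position 5 ('f'): window [4,5] length 2
  Position 6 ('g'): window [4,6] length 3
  Position 7 ('b'): window [4,7] length 4 -- new best
Longest substring with no repeats: "afgb" with length 4

4


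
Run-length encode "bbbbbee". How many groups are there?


Input: bbbbbee
Scanning for consecutive runs:
  Group 1: 'b' x 5 (positions 0-4)
  Group 2: 'e' x 2 (positions 5-6)
Total groups: 2

2


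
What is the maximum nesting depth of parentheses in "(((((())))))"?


Input: "(((((())))))"
Tracking depth:
  Position 0 '(': depth becomes 1
  Position 1 '(': depth becomes 2
  Position 2 '(': depth becomes 3
  Position 3 '(': depth becomes 4
  Position 4 '(': depth becomes 5
  Position 5 '(': depth becomes 6
  Position 6 ')': depth becomes 5
  Position 7 ')': depth becomes 4
  Position 8 ')': depth becomes 3
  Position 9 ')': depth becomes 2
  Position 10 ')': depth becomes 1
  Position 11 ')': depth becomes 0
Maximum depth reached: 6

6


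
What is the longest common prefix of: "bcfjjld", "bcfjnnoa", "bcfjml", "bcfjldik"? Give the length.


Words: bcfjjld, bcfjnnoa, bcfjml, bcfjldik
  Position 0: all 'b' => match
  Position 1: all 'c' => match
  Position 2: all 'f' => match
  Position 3: all 'j' => match
  Position 4: ('j', 'n', 'm', 'l') => mismatch, stop
LCP = "bcfj" (length 4)

4


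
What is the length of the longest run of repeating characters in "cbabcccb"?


Input: "cbabcccb"
Scanning for longest run:
  Position 1 ('b'): new char, reset run to 1
  Position 2 ('a'): new char, reset run to 1
  Position 3 ('b'): new char, reset run to 1
  Position 4 ('c'): new char, reset run to 1
  Position 5 ('c'): continues run of 'c', length=2
  Position 6 ('c'): continues run of 'c', length=3
  Position 7 ('b'): new char, reset run to 1
Longest run: 'c' with length 3

3


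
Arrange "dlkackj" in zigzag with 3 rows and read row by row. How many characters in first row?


Zigzag "dlkackj" into 3 rows:
Placing characters:
  'd' => row 0
  'l' => row 1
  'k' => row 2
  'a' => row 1
  'c' => row 0
  'k' => row 1
  'j' => row 2
Rows:
  Row 0: "dc"
  Row 1: "lak"
  Row 2: "kj"
First row length: 2

2


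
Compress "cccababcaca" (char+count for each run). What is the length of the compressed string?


Input: cccababcaca
Runs:
  'c' x 3 => "c3"
  'a' x 1 => "a1"
  'b' x 1 => "b1"
  'a' x 1 => "a1"
  'b' x 1 => "b1"
  'c' x 1 => "c1"
  'a' x 1 => "a1"
  'c' x 1 => "c1"
  'a' x 1 => "a1"
Compressed: "c3a1b1a1b1c1a1c1a1"
Compressed length: 18

18


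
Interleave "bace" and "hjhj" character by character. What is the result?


Interleaving "bace" and "hjhj":
  Position 0: 'b' from first, 'h' from second => "bh"
  Position 1: 'a' from first, 'j' from second => "aj"
  Position 2: 'c' from first, 'h' from second => "ch"
  Position 3: 'e' from first, 'j' from second => "ej"
Result: bhajchej

bhajchej


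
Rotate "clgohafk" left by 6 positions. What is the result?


Input: "clgohafk", rotate left by 6
First 6 characters: "clgoha"
Remaining characters: "fk"
Concatenate remaining + first: "fk" + "clgoha" = "fkclgoha"

fkclgoha


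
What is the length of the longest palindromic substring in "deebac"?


Input: "deebac"
Checking substrings for palindromes:
  [1:3] "ee" (len 2) => palindrome
Longest palindromic substring: "ee" with length 2

2


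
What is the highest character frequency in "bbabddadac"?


Input: bbabddadac
Character counts:
  'a': 3
  'b': 3
  'c': 1
  'd': 3
Maximum frequency: 3

3


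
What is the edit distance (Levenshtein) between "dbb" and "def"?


Computing edit distance: "dbb" -> "def"
DP table:
           d    e    f
      0    1    2    3
  d   1    0    1    2
  b   2    1    1    2
  b   3    2    2    2
Edit distance = dp[3][3] = 2

2


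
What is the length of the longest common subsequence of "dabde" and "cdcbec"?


LCS of "dabde" and "cdcbec"
DP table:
           c    d    c    b    e    c
      0    0    0    0    0    0    0
  d   0    0    1    1    1    1    1
  a   0    0    1    1    1    1    1
  b   0    0    1    1    2    2    2
  d   0    0    1    1    2    2    2
  e   0    0    1    1    2    3    3
LCS length = dp[5][6] = 3

3


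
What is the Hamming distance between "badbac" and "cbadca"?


Comparing "badbac" and "cbadca" position by position:
  Position 0: 'b' vs 'c' => differ
  Position 1: 'a' vs 'b' => differ
  Position 2: 'd' vs 'a' => differ
  Position 3: 'b' vs 'd' => differ
  Position 4: 'a' vs 'c' => differ
  Position 5: 'c' vs 'a' => differ
Total differences (Hamming distance): 6

6


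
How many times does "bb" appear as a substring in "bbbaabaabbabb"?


Searching for "bb" in "bbbaabaabbabb"
Scanning each position:
  Position 0: "bb" => MATCH
  Position 1: "bb" => MATCH
  Position 2: "ba" => no
  Position 3: "aa" => no
  Position 4: "ab" => no
  Position 5: "ba" => no
  Position 6: "aa" => no
  Position 7: "ab" => no
  Position 8: "bb" => MATCH
  Position 9: "ba" => no
  Position 10: "ab" => no
  Position 11: "bb" => MATCH
Total occurrences: 4

4


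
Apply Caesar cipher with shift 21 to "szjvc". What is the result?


Caesar cipher: shift "szjvc" by 21
  's' (pos 18) + 21 = pos 13 = 'n'
  'z' (pos 25) + 21 = pos 20 = 'u'
  'j' (pos 9) + 21 = pos 4 = 'e'
  'v' (pos 21) + 21 = pos 16 = 'q'
  'c' (pos 2) + 21 = pos 23 = 'x'
Result: nueqx

nueqx


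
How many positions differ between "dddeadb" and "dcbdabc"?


Comparing "dddeadb" and "dcbdabc" position by position:
  Position 0: 'd' vs 'd' => same
  Position 1: 'd' vs 'c' => DIFFER
  Position 2: 'd' vs 'b' => DIFFER
  Position 3: 'e' vs 'd' => DIFFER
  Position 4: 'a' vs 'a' => same
  Position 5: 'd' vs 'b' => DIFFER
  Position 6: 'b' vs 'c' => DIFFER
Positions that differ: 5

5


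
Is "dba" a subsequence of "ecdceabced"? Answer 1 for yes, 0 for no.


Check if "dba" is a subsequence of "ecdceabced"
Greedy scan:
  Position 0 ('e'): no match needed
  Position 1 ('c'): no match needed
  Position 2 ('d'): matches sub[0] = 'd'
  Position 3 ('c'): no match needed
  Position 4 ('e'): no match needed
  Position 5 ('a'): no match needed
  Position 6 ('b'): matches sub[1] = 'b'
  Position 7 ('c'): no match needed
  Position 8 ('e'): no match needed
  Position 9 ('d'): no match needed
Only matched 2/3 characters => not a subsequence

0


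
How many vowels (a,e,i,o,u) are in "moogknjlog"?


Input: moogknjlog
Checking each character:
  'm' at position 0: consonant
  'o' at position 1: vowel (running total: 1)
  'o' at position 2: vowel (running total: 2)
  'g' at position 3: consonant
  'k' at position 4: consonant
  'n' at position 5: consonant
  'j' at position 6: consonant
  'l' at position 7: consonant
  'o' at position 8: vowel (running total: 3)
  'g' at position 9: consonant
Total vowels: 3

3


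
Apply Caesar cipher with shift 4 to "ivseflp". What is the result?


Caesar cipher: shift "ivseflp" by 4
  'i' (pos 8) + 4 = pos 12 = 'm'
  'v' (pos 21) + 4 = pos 25 = 'z'
  's' (pos 18) + 4 = pos 22 = 'w'
  'e' (pos 4) + 4 = pos 8 = 'i'
  'f' (pos 5) + 4 = pos 9 = 'j'
  'l' (pos 11) + 4 = pos 15 = 'p'
  'p' (pos 15) + 4 = pos 19 = 't'
Result: mzwijpt

mzwijpt


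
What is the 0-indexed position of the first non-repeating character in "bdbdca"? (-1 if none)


Input: bdbdca
Character frequencies:
  'a': 1
  'b': 2
  'c': 1
  'd': 2
Scanning left to right for freq == 1:
  Position 0 ('b'): freq=2, skip
  Position 1 ('d'): freq=2, skip
  Position 2 ('b'): freq=2, skip
  Position 3 ('d'): freq=2, skip
  Position 4 ('c'): unique! => answer = 4

4


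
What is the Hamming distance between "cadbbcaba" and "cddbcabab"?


Comparing "cadbbcaba" and "cddbcabab" position by position:
  Position 0: 'c' vs 'c' => same
  Position 1: 'a' vs 'd' => differ
  Position 2: 'd' vs 'd' => same
  Position 3: 'b' vs 'b' => same
  Position 4: 'b' vs 'c' => differ
  Position 5: 'c' vs 'a' => differ
  Position 6: 'a' vs 'b' => differ
  Position 7: 'b' vs 'a' => differ
  Position 8: 'a' vs 'b' => differ
Total differences (Hamming distance): 6

6


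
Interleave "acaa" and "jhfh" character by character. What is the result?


Interleaving "acaa" and "jhfh":
  Position 0: 'a' from first, 'j' from second => "aj"
  Position 1: 'c' from first, 'h' from second => "ch"
  Position 2: 'a' from first, 'f' from second => "af"
  Position 3: 'a' from first, 'h' from second => "ah"
Result: ajchafah

ajchafah


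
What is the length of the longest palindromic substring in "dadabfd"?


Input: "dadabfd"
Checking substrings for palindromes:
  [0:3] "dad" (len 3) => palindrome
  [1:4] "ada" (len 3) => palindrome
Longest palindromic substring: "dad" with length 3

3


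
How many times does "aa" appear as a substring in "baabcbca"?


Searching for "aa" in "baabcbca"
Scanning each position:
  Position 0: "ba" => no
  Position 1: "aa" => MATCH
  Position 2: "ab" => no
  Position 3: "bc" => no
  Position 4: "cb" => no
  Position 5: "bc" => no
  Position 6: "ca" => no
Total occurrences: 1

1


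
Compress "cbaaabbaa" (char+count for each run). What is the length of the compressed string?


Input: cbaaabbaa
Runs:
  'c' x 1 => "c1"
  'b' x 1 => "b1"
  'a' x 3 => "a3"
  'b' x 2 => "b2"
  'a' x 2 => "a2"
Compressed: "c1b1a3b2a2"
Compressed length: 10

10


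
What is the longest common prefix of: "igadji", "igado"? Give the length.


Words: igadji, igado
  Position 0: all 'i' => match
  Position 1: all 'g' => match
  Position 2: all 'a' => match
  Position 3: all 'd' => match
  Position 4: ('j', 'o') => mismatch, stop
LCP = "igad" (length 4)

4


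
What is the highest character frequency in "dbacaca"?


Input: dbacaca
Character counts:
  'a': 3
  'b': 1
  'c': 2
  'd': 1
Maximum frequency: 3

3


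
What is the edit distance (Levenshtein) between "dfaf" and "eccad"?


Computing edit distance: "dfaf" -> "eccad"
DP table:
           e    c    c    a    d
      0    1    2    3    4    5
  d   1    1    2    3    4    4
  f   2    2    2    3    4    5
  a   3    3    3    3    3    4
  f   4    4    4    4    4    4
Edit distance = dp[4][5] = 4

4


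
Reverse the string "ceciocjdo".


Input: ceciocjdo
Reading characters right to left:
  Position 8: 'o'
  Position 7: 'd'
  Position 6: 'j'
  Position 5: 'c'
  Position 4: 'o'
  Position 3: 'i'
  Position 2: 'c'
  Position 1: 'e'
  Position 0: 'c'
Reversed: odjcoicec

odjcoicec


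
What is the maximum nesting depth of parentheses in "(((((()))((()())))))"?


Input: "(((((()))((()())))))"
Tracking depth:
  Position 0 '(': depth becomes 1
  Position 1 '(': depth becomes 2
  Position 2 '(': depth becomes 3
  Position 3 '(': depth becomes 4
  Position 4 '(': depth becomes 5
  Position 5 '(': depth becomes 6
  Position 6 ')': depth becomes 5
  Position 7 ')': depth becomes 4
  Position 8 ')': depth becomes 3
  Position 9 '(': depth becomes 4
  Position 10 '(': depth becomes 5
  Position 11 '(': depth becomes 6
  Position 12 ')': depth becomes 5
  Position 13 '(': depth becomes 6
  Position 14 ')': depth becomes 5
  Position 15 ')': depth becomes 4
  Position 16 ')': depth becomes 3
  Position 17 ')': depth becomes 2
  Position 18 ')': depth becomes 1
  Position 19 ')': depth becomes 0
Maximum depth reached: 6

6


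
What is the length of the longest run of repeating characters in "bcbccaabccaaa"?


Input: "bcbccaabccaaa"
Scanning for longest run:
  Position 1 ('c'): new char, reset run to 1
  Position 2 ('b'): new char, reset run to 1
  Position 3 ('c'): new char, reset run to 1
  Position 4 ('c'): continues run of 'c', length=2
  Position 5 ('a'): new char, reset run to 1
  Position 6 ('a'): continues run of 'a', length=2
  Position 7 ('b'): new char, reset run to 1
  Position 8 ('c'): new char, reset run to 1
  Position 9 ('c'): continues run of 'c', length=2
  Position 10 ('a'): new char, reset run to 1
  Position 11 ('a'): continues run of 'a', length=2
  Position 12 ('a'): continues run of 'a', length=3
Longest run: 'a' with length 3

3


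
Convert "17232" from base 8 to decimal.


Input: "17232" in base 8
Positional expansion:
  Digit '1' (value 1) x 8^4 = 4096
  Digit '7' (value 7) x 8^3 = 3584
  Digit '2' (value 2) x 8^2 = 128
  Digit '3' (value 3) x 8^1 = 24
  Digit '2' (value 2) x 8^0 = 2
Sum = 7834

7834


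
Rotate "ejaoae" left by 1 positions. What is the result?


Input: "ejaoae", rotate left by 1
First 1 characters: "e"
Remaining characters: "jaoae"
Concatenate remaining + first: "jaoae" + "e" = "jaoaee"

jaoaee


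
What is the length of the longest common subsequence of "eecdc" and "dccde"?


LCS of "eecdc" and "dccde"
DP table:
           d    c    c    d    e
      0    0    0    0    0    0
  e   0    0    0    0    0    1
  e   0    0    0    0    0    1
  c   0    0    1    1    1    1
  d   0    1    1    1    2    2
  c   0    1    2    2    2    2
LCS length = dp[5][5] = 2

2


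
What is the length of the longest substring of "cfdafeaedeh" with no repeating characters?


Input: "cfdafeaedeh"
Sliding window (track last position of each char):
  Position 0 ('c'): window [0,0] length 1 -- new best
  Position 1 ('f'): window [0,1] length 2 -- new best
  Position 2 ('d'): window [0,2] length 3 -- new best
  Position 3 ('a'): window [0,3] length 4 -- new best
  Position 4 ('f'): repeat (last at 1), move window start to 2
  Position 4 ('f'): window [2,4] length 3
  Position 5 ('e'): window [2,5] length 4
  Position 6 ('a'): repeat (last at 3), move window start to 4
  Position 6 ('a'): window [4,6] length 3
  Position 7 ('e'): repeat (last at 5), move window start to 6
  Position 7 ('e'): window [6,7] length 2
  Position 8 ('d'): window [6,8] length 3
  Position 9 ('e'): repeat (last at 7), move window start to 8
  Position 9 ('e'): window [8,9] length 2
  Position 10 ('h'): window [8,10] length 3
Longest substring with no repeats: "cfda" with length 4

4


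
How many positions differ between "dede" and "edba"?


Comparing "dede" and "edba" position by position:
  Position 0: 'd' vs 'e' => DIFFER
  Position 1: 'e' vs 'd' => DIFFER
  Position 2: 'd' vs 'b' => DIFFER
  Position 3: 'e' vs 'a' => DIFFER
Positions that differ: 4

4


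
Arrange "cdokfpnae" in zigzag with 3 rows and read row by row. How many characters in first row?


Zigzag "cdokfpnae" into 3 rows:
Placing characters:
  'c' => row 0
  'd' => row 1
  'o' => row 2
  'k' => row 1
  'f' => row 0
  'p' => row 1
  'n' => row 2
  'a' => row 1
  'e' => row 0
Rows:
  Row 0: "cfe"
  Row 1: "dkpa"
  Row 2: "on"
First row length: 3

3


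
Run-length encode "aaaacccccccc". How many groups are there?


Input: aaaacccccccc
Scanning for consecutive runs:
  Group 1: 'a' x 4 (positions 0-3)
  Group 2: 'c' x 8 (positions 4-11)
Total groups: 2

2


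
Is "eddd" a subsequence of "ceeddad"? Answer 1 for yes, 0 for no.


Check if "eddd" is a subsequence of "ceeddad"
Greedy scan:
  Position 0 ('c'): no match needed
  Position 1 ('e'): matches sub[0] = 'e'
  Position 2 ('e'): no match needed
  Position 3 ('d'): matches sub[1] = 'd'
  Position 4 ('d'): matches sub[2] = 'd'
  Position 5 ('a'): no match needed
  Position 6 ('d'): matches sub[3] = 'd'
All 4 characters matched => is a subsequence

1


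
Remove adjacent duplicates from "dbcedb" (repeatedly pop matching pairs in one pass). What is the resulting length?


Input: dbcedb
Stack-based adjacent duplicate removal:
  Read 'd': push. Stack: d
  Read 'b': push. Stack: db
  Read 'c': push. Stack: dbc
  Read 'e': push. Stack: dbce
  Read 'd': push. Stack: dbced
  Read 'b': push. Stack: dbcedb
Final stack: "dbcedb" (length 6)

6


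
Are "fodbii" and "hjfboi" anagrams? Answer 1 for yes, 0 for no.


Strings: "fodbii", "hjfboi"
Sorted first:  bdfiio
Sorted second: bfhijo
Differ at position 1: 'd' vs 'f' => not anagrams

0


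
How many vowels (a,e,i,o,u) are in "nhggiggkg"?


Input: nhggiggkg
Checking each character:
  'n' at position 0: consonant
  'h' at position 1: consonant
  'g' at position 2: consonant
  'g' at position 3: consonant
  'i' at position 4: vowel (running total: 1)
  'g' at position 5: consonant
  'g' at position 6: consonant
  'k' at position 7: consonant
  'g' at position 8: consonant
Total vowels: 1

1


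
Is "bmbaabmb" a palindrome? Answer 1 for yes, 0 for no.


Input: bmbaabmb
Reversed: bmbaabmb
  Compare pos 0 ('b') with pos 7 ('b'): match
  Compare pos 1 ('m') with pos 6 ('m'): match
  Compare pos 2 ('b') with pos 5 ('b'): match
  Compare pos 3 ('a') with pos 4 ('a'): match
Result: palindrome

1


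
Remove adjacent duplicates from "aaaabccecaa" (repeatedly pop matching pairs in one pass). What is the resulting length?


Input: aaaabccecaa
Stack-based adjacent duplicate removal:
  Read 'a': push. Stack: a
  Read 'a': matches stack top 'a' => pop. Stack: (empty)
  Read 'a': push. Stack: a
  Read 'a': matches stack top 'a' => pop. Stack: (empty)
  Read 'b': push. Stack: b
  Read 'c': push. Stack: bc
  Read 'c': matches stack top 'c' => pop. Stack: b
  Read 'e': push. Stack: be
  Read 'c': push. Stack: bec
  Read 'a': push. Stack: beca
  Read 'a': matches stack top 'a' => pop. Stack: bec
Final stack: "bec" (length 3)

3


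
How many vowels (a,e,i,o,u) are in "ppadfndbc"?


Input: ppadfndbc
Checking each character:
  'p' at position 0: consonant
  'p' at position 1: consonant
  'a' at position 2: vowel (running total: 1)
  'd' at position 3: consonant
  'f' at position 4: consonant
  'n' at position 5: consonant
  'd' at position 6: consonant
  'b' at position 7: consonant
  'c' at position 8: consonant
Total vowels: 1

1


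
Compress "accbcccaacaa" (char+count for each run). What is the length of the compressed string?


Input: accbcccaacaa
Runs:
  'a' x 1 => "a1"
  'c' x 2 => "c2"
  'b' x 1 => "b1"
  'c' x 3 => "c3"
  'a' x 2 => "a2"
  'c' x 1 => "c1"
  'a' x 2 => "a2"
Compressed: "a1c2b1c3a2c1a2"
Compressed length: 14

14


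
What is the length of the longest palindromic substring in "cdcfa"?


Input: "cdcfa"
Checking substrings for palindromes:
  [0:3] "cdc" (len 3) => palindrome
Longest palindromic substring: "cdc" with length 3

3


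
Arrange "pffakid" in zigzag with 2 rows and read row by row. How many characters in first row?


Zigzag "pffakid" into 2 rows:
Placing characters:
  'p' => row 0
  'f' => row 1
  'f' => row 0
  'a' => row 1
  'k' => row 0
  'i' => row 1
  'd' => row 0
Rows:
  Row 0: "pfkd"
  Row 1: "fai"
First row length: 4

4


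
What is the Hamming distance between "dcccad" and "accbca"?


Comparing "dcccad" and "accbca" position by position:
  Position 0: 'd' vs 'a' => differ
  Position 1: 'c' vs 'c' => same
  Position 2: 'c' vs 'c' => same
  Position 3: 'c' vs 'b' => differ
  Position 4: 'a' vs 'c' => differ
  Position 5: 'd' vs 'a' => differ
Total differences (Hamming distance): 4

4


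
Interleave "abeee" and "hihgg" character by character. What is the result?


Interleaving "abeee" and "hihgg":
  Position 0: 'a' from first, 'h' from second => "ah"
  Position 1: 'b' from first, 'i' from second => "bi"
  Position 2: 'e' from first, 'h' from second => "eh"
  Position 3: 'e' from first, 'g' from second => "eg"
  Position 4: 'e' from first, 'g' from second => "eg"
Result: ahbiehegeg

ahbiehegeg
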